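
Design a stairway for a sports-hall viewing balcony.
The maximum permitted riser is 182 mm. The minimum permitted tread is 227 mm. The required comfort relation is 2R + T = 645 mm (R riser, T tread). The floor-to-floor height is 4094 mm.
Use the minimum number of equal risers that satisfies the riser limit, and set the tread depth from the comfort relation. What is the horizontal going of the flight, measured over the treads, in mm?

At most 182 each: 4094/182 = 22.49, giving 23 risers.
Riser R = 4094 / 23 = 178 mm, within the 182 mm limit.
T = 645 − 2·178 = 289 mm, which satisfies the 227 mm minimum.
23 risers give 22 treads; going = 22 × 289 = 6358 mm.

6358 mm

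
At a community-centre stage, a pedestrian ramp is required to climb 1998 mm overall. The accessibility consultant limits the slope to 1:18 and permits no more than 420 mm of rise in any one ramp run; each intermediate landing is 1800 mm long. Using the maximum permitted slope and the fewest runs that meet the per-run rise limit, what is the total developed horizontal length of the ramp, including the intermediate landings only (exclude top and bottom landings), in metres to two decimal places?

43.16 m

⌈1998/420⌉ = 5 ramp runs. That means 4 intermediate landings.
Horizontal run for 1998 mm of rise at 1:18 is 1998 × 18 = 35964 mm.
4 intermediate landings contribute 4 × 1800 = 7200 mm.
Total developed length = 35964 + 7200 = 43164 mm.
= 43.16 m.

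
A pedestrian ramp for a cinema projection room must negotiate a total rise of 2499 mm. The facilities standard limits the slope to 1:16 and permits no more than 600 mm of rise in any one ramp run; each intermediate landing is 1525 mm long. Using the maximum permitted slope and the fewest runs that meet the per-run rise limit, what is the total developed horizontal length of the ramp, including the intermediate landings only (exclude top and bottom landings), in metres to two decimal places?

46.08 m

2499 / 600 = 4.165 → round up to 5 ramp runs. That means 4 intermediate landings.
Horizontal run for 2499 mm of rise at 1:16 is 2499 × 16 = 39984 mm.
4 intermediate landings contribute 4 × 1525 = 6100 mm.
Developed length = 39984 + 6100 = 46084 mm.
= 46.08 m.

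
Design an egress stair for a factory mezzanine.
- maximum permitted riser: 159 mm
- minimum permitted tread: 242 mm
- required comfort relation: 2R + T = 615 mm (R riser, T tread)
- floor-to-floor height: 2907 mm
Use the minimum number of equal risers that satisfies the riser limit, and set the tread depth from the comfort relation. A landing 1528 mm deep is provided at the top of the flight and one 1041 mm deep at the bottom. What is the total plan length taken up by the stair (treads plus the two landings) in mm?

2907 / 159 = 18.28, so 19 risers are needed.
Each riser is 2907/19 = 153 mm (≤ 159 mm).
T = 615 − 2·153 = 309 mm, which satisfies the 242 mm minimum.
Going = (19 − 1) × 309 = 5562 mm.
Add landings: 5562 + 1528 + 1041 = 8131 mm.

8131 mm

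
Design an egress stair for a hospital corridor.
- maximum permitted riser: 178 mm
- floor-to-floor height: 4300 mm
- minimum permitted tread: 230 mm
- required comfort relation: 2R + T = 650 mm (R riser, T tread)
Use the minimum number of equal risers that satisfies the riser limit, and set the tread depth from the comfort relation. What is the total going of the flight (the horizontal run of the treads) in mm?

⌈4300/178⌉ = 25 risers.
R = 4300 ÷ 25 = 172 mm.
From 2R + T = 650: T = 650 − 344 = 306 mm.
Treads = 25 − 1 = 24; going = 24 × 306 = 7344 mm.

7344 mm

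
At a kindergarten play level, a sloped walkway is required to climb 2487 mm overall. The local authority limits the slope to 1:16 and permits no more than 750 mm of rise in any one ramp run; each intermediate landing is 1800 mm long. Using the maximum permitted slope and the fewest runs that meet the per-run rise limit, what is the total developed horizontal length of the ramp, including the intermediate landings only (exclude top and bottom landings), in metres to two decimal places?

⌈2487/750⌉ = 4 ramp runs. That means 3 intermediate landings.
Ramp run (horizontal) at 1:16: 2487 × 16 = 39792 mm.
3 intermediate landings contribute 3 × 1800 = 5400 mm.
Total developed length = 39792 + 5400 = 45192 mm.
= 45.19 m.

45.19 m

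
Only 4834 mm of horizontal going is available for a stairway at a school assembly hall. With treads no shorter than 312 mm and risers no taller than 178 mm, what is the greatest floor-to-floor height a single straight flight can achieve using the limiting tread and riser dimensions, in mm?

2848 mm

Treads that fit: ⌊4834 / 312⌋ = 15.
Risers = treads + 1 = 16.
Maximum height = 16 × 178 = 2848 mm.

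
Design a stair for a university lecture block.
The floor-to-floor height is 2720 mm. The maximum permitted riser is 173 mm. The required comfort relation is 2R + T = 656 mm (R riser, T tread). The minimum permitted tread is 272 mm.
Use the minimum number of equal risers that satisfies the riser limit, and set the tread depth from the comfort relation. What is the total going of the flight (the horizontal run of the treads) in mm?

2720 / 173 = 15.723 → round up to 16 risers.
Riser R = 2720 / 16 = 170 mm, within the 173 mm limit.
Tread T = 656 − 2 × 170 = 316 mm (≥ 272 mm).
Treads = 16 − 1 = 15; going = 15 × 316 = 4740 mm.

4740 mm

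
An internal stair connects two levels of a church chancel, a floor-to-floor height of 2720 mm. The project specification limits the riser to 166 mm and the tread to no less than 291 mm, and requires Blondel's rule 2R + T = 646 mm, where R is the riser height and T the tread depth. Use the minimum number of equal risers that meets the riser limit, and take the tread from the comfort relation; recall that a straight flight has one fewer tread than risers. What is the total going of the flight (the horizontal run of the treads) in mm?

At most 166 each: 2720/166 = 16.39, giving 17 risers.
Riser R = 2720 / 17 = 160 mm, within the 166 mm limit.
From 2R + T = 646: T = 646 − 320 = 326 mm.
17 risers give 16 treads; going = 16 × 326 = 5216 mm.

5216 mm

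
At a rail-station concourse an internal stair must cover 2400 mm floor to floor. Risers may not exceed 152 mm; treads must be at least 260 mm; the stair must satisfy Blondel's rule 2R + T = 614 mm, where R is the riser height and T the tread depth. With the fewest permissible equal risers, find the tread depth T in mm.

⌈2400/152⌉ = 16 risers.
Each riser is 2400/16 = 150 mm (≤ 152 mm).
T = 614 − 2·150 = 314 mm, which satisfies the 260 mm minimum.

314 mm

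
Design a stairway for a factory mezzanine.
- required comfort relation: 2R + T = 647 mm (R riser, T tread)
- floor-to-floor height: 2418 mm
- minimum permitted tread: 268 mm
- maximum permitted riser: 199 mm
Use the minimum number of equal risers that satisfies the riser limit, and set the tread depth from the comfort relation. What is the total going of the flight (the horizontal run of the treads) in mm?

2418 / 199 = 12.151 → round up to 13 risers.
R = 2418 ÷ 13 = 186 mm.
From 2R + T = 647: T = 647 − 372 = 275 mm.
Treads = 13 − 1 = 12; going = 12 × 275 = 3300 mm.

3300 mm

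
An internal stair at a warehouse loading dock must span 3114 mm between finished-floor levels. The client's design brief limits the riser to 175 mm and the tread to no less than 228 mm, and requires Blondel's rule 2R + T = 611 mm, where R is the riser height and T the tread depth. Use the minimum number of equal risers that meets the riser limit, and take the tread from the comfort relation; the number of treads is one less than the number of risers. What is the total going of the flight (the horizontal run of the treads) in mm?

3114 / 175 = 17.79, so 18 risers are needed.
R = 3114 ÷ 18 = 173 mm.
T = 611 − 2·173 = 265 mm, which satisfies the 228 mm minimum.
Going = (18 − 1) × 265 = 4505 mm.

4505 mm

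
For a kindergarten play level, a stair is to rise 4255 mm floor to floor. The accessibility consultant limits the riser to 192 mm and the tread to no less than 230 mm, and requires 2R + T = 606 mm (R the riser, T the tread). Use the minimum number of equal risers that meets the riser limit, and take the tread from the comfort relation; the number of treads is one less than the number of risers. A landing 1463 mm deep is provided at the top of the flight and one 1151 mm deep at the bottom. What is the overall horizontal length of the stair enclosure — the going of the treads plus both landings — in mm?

⌈4255/192⌉ = 23 risers.
Riser R = 4255 / 23 = 185 mm, within the 192 mm limit.
From 2R + T = 606: T = 606 − 370 = 236 mm.
Treads = 23 − 1 = 22; going = 22 × 236 = 5192 mm.
Add landings: 5192 + 1463 + 1151 = 7806 mm.

7806 mm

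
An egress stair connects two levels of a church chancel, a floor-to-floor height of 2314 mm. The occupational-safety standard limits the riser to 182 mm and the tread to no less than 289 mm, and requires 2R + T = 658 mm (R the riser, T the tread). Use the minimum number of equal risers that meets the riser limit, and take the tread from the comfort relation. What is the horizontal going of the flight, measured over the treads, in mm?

⌈2314/182⌉ = 13 risers.
Riser R = 2314 / 13 = 178 mm, within the 182 mm limit.
T = 658 − 2·178 = 302 mm, which satisfies the 289 mm minimum.
13 risers give 12 treads; going = 12 × 302 = 3624 mm.

3624 mm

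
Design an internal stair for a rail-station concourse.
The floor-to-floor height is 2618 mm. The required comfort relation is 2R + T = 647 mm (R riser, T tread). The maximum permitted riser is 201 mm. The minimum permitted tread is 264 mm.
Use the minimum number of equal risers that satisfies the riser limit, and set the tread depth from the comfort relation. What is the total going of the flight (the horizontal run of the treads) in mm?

⌈2618/201⌉ = 14 risers.
R = 2618 ÷ 14 = 187 mm.
T = 647 − 2·187 = 273 mm, which satisfies the 264 mm minimum.
14 risers give 13 treads; going = 13 × 273 = 3549 mm.

3549 mm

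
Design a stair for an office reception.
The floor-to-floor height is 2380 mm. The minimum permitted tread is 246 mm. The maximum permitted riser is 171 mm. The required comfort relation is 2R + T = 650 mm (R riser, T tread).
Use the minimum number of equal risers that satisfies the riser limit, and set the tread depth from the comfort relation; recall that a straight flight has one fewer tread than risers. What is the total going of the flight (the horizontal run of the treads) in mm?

2380 / 171 = 13.918 → round up to 14 risers.
Riser R = 2380 / 14 = 170 mm, within the 171 mm limit.
T = 650 − 2·170 = 310 mm, which satisfies the 246 mm minimum.
Going = (14 − 1) × 310 = 4030 mm.

4030 mm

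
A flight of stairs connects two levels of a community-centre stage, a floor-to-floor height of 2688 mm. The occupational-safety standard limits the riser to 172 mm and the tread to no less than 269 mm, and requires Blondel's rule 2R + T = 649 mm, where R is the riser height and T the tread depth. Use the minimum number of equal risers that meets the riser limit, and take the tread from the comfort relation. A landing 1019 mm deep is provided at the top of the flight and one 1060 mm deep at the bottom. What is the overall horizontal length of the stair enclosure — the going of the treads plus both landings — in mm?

At most 172 each: 2688/172 = 15.63, giving 16 risers.
R = 2688 ÷ 16 = 168 mm.
T = 649 − 2·168 = 313 mm, which satisfies the 269 mm minimum.
16 risers give 15 treads; going = 15 × 313 = 4695 mm.
Enclosure = 4695 + 1019 + 1060 = 6774 mm.

6774 mm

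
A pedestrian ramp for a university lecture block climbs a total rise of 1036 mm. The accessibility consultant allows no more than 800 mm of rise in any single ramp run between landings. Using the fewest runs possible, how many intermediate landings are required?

1036 / 800 = 1.295 → round up to 2 ramp runs.
2 runs are separated by 1 intermediate landings.

1 intermediate landings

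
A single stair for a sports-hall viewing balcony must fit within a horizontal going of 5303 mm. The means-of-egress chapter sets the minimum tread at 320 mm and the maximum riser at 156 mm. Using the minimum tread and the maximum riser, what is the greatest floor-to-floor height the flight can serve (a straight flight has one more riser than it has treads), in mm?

5303 / 320 = 16.57, so 16 treads fit.
Risers = treads + 1 = 17.
Maximum height = 17 × 156 = 2652 mm.

2652 mm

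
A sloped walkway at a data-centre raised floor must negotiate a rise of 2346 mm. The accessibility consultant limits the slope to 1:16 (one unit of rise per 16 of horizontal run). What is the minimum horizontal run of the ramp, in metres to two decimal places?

Run = rise × 16 = 2346 × 16 = 37536 mm.
37536 mm = 37.54 m.

37.54 m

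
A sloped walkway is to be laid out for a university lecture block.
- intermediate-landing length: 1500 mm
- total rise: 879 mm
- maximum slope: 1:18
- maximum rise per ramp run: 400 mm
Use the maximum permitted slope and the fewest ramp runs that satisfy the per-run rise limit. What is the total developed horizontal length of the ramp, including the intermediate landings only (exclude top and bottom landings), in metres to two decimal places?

18.82 m

⌈879/400⌉ = 3 ramp runs. That means 2 intermediate landings.
Ramp run (horizontal) at 1:18: 879 × 18 = 15822 mm.
Intermediate landings: 2 × 1500 = 3000 mm.
Developed length = 15822 + 3000 = 18822 mm.
= 18.82 m.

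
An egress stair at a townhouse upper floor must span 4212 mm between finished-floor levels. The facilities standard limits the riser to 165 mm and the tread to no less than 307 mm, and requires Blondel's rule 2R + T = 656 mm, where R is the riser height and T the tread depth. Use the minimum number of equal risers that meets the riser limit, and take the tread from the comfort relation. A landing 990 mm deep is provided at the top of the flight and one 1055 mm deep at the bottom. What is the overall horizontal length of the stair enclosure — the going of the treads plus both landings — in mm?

10345 mm

4212 / 165 = 25.53, so 26 risers are needed.
Each riser is 4212/26 = 162 mm (≤ 165 mm).
From 2R + T = 656: T = 656 − 324 = 332 mm.
26 risers give 25 treads; going = 25 × 332 = 8300 mm.
Enclosure = 8300 + 990 + 1055 = 10345 mm.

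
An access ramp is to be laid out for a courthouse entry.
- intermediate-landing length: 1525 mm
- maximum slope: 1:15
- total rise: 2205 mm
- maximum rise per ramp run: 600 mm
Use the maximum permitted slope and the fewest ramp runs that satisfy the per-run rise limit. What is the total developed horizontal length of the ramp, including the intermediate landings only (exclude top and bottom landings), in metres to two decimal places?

2205 / 600 = 3.67, so 4 ramp runs are needed. That means 3 intermediate landings.
Ramp run (horizontal) at 1:15: 2205 × 15 = 33075 mm.
Intermediate landings: 3 × 1525 = 4575 mm.
Developed length = 33075 + 4575 = 37650 mm.
= 37.65 m.

37.65 m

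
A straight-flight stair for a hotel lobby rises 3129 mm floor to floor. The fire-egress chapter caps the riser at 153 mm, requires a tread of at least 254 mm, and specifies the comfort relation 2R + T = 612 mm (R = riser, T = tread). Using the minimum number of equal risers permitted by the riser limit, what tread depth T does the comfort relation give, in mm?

314 mm

At most 153 each: 3129/153 = 20.45, giving 21 risers.
Each riser is 3129/21 = 149 mm (≤ 153 mm).
T = 612 − 2·149 = 314 mm, which satisfies the 254 mm minimum.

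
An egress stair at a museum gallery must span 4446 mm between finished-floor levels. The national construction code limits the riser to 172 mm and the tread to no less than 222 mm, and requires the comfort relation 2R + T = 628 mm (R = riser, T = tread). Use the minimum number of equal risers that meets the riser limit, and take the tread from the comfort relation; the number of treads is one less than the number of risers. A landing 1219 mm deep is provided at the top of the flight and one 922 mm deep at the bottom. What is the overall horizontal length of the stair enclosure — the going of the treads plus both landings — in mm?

9291 mm

4446 / 172 = 25.849 → round up to 26 risers.
Each riser is 4446/26 = 171 mm (≤ 172 mm).
From 2R + T = 628: T = 628 − 342 = 286 mm.
26 risers give 25 treads; going = 25 × 286 = 7150 mm.
Enclosure = 7150 + 1219 + 922 = 9291 mm.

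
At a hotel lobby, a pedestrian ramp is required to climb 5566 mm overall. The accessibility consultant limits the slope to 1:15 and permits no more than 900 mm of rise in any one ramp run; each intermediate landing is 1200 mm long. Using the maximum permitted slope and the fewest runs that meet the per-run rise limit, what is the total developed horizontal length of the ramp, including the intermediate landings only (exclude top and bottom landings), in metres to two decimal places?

90.69 m

At most 900 each: 5566/900 = 6.18, giving 7 ramp runs. That means 6 intermediate landings.
Ramp run (horizontal) at 1:15: 5566 × 15 = 83490 mm.
6 intermediate landings contribute 6 × 1200 = 7200 mm.
Total developed length = 83490 + 7200 = 90690 mm.
= 90.69 m.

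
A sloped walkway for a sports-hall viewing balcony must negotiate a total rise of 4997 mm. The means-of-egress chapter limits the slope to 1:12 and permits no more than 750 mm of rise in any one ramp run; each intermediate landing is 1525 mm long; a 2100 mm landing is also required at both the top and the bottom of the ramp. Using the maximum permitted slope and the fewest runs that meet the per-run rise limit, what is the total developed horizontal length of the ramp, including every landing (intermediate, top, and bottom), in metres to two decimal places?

⌈4997/750⌉ = 7 ramp runs. That means 6 intermediate landings.
Horizontal run for 4997 mm of rise at 1:12 is 4997 × 12 = 59964 mm.
6 intermediate landings contribute 6 × 1525 = 9150 mm.
Top and bottom landings: 2 × 2100 = 4200 mm.
Total = 59964 + 9150 + 4200 = 73314 mm.
= 73.31 m.

73.31 m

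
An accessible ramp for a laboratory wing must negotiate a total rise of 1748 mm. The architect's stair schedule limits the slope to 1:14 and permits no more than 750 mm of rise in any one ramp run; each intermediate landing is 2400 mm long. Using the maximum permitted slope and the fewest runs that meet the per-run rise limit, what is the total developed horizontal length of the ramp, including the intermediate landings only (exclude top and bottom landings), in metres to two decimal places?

1748 / 750 = 2.33, so 3 ramp runs are needed. That means 2 intermediate landings.
Horizontal run for 1748 mm of rise at 1:14 is 1748 × 14 = 24472 mm.
Intermediate landings: 2 × 2400 = 4800 mm.
Developed length = 24472 + 4800 = 29272 mm.
= 29.27 m.

29.27 m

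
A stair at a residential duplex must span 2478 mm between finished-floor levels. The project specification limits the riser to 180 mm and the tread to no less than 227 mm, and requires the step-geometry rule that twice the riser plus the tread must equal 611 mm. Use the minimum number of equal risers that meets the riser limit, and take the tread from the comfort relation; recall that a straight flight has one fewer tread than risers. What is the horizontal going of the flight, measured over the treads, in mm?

3341 mm

At most 180 each: 2478/180 = 13.77, giving 14 risers.
Each riser is 2478/14 = 177 mm (≤ 180 mm).
From 2R + T = 611: T = 611 − 354 = 257 mm.
Treads = 14 − 1 = 13; going = 13 × 257 = 3341 mm.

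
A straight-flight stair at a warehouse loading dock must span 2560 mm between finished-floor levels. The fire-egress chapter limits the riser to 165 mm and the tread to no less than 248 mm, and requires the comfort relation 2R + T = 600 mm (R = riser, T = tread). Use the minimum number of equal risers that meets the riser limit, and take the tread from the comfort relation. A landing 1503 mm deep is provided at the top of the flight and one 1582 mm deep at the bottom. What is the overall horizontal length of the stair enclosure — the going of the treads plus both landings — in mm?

7285 mm

2560 / 165 = 15.52, so 16 risers are needed.
R = 2560 ÷ 16 = 160 mm.
From 2R + T = 600: T = 600 − 320 = 280 mm.
Going = (16 − 1) × 280 = 4200 mm.
Enclosure = 4200 + 1503 + 1582 = 7285 mm.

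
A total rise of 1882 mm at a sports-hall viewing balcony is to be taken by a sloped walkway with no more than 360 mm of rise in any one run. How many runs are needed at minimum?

6 runs

1882 / 360 = 5.23, so 6 ramp runs are needed.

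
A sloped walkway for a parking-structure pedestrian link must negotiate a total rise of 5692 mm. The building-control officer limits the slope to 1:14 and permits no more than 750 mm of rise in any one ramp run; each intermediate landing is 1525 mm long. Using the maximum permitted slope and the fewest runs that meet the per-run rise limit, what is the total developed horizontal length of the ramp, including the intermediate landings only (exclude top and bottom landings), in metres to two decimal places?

90.36 m

⌈5692/750⌉ = 8 ramp runs. That means 7 intermediate landings.
Ramp run (horizontal) at 1:14: 5692 × 14 = 79688 mm.
7 intermediate landings contribute 7 × 1525 = 10675 mm.
Total developed length = 79688 + 10675 = 90363 mm.
= 90.36 m.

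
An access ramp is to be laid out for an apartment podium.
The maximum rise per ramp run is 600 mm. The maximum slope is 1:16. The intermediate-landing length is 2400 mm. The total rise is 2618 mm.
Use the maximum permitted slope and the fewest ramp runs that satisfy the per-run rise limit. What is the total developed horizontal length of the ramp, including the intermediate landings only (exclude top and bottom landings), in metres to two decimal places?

51.49 m

2618 / 600 = 4.363 → round up to 5 ramp runs. That means 4 intermediate landings.
Ramp run (horizontal) at 1:16: 2618 × 16 = 41888 mm.
Intermediate landings: 4 × 2400 = 9600 mm.
Developed length = 41888 + 9600 = 51488 mm.
= 51.49 m.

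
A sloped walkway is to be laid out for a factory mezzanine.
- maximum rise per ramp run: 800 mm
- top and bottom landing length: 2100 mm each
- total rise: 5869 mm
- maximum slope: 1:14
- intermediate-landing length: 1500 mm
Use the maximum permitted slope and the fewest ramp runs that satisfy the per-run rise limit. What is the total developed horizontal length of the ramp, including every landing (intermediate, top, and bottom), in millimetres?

5869 / 800 = 7.336 → round up to 8 ramp runs. That means 7 intermediate landings.
Horizontal run for 5869 mm of rise at 1:14 is 5869 × 14 = 82166 mm.
7 intermediate landings contribute 7 × 1500 = 10500 mm.
Top and bottom landings: 2 × 2100 = 4200 mm.
Total = 82166 + 10500 + 4200 = 96866 mm.

96866 mm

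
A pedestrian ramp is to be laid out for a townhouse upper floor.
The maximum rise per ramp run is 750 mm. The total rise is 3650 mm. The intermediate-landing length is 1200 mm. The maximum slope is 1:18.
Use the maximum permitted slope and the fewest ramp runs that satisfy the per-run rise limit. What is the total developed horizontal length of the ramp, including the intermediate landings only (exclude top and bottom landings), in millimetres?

⌈3650/750⌉ = 5 ramp runs. That means 4 intermediate landings.
Ramp run (horizontal) at 1:18: 3650 × 18 = 65700 mm.
4 intermediate landings contribute 4 × 1200 = 4800 mm.
Total developed length = 65700 + 4800 = 70500 mm.

70500 mm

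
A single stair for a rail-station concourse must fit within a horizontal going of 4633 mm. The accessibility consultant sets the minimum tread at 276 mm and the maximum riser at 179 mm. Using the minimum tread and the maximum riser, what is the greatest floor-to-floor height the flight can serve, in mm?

3043 mm

Treads that fit: ⌊4633 / 276⌋ = 16.
Risers = treads + 1 = 17.
Maximum height = 17 × 179 = 3043 mm.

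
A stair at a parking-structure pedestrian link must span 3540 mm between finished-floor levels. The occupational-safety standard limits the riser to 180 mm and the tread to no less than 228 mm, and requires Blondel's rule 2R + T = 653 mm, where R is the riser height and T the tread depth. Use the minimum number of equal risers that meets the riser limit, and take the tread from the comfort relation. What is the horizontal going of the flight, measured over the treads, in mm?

5681 mm

3540 / 180 = 19.667 → round up to 20 risers.
R = 3540 ÷ 20 = 177 mm.
From 2R + T = 653: T = 653 − 354 = 299 mm.
Going = (20 − 1) × 299 = 5681 mm.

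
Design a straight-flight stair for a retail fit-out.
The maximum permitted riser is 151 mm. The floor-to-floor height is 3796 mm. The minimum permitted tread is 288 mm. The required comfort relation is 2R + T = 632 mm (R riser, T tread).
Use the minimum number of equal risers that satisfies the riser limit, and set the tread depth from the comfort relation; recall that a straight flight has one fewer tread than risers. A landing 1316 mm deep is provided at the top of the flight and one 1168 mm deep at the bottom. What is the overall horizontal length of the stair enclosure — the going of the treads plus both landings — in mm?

3796 / 151 = 25.139 → round up to 26 risers.
Riser R = 3796 / 26 = 146 mm, within the 151 mm limit.
From 2R + T = 632: T = 632 − 292 = 340 mm.
Going = (26 − 1) × 340 = 8500 mm.
Add landings: 8500 + 1316 + 1168 = 10984 mm.

10984 mm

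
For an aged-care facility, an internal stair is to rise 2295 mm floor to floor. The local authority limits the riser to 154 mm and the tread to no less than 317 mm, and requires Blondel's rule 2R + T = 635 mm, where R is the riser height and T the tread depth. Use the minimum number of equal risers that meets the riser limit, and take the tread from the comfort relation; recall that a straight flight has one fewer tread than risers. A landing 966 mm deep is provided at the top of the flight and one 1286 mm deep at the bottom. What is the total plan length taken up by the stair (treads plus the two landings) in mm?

⌈2295/154⌉ = 15 risers.
Riser R = 2295 / 15 = 153 mm, within the 154 mm limit.
Tread T = 635 − 2 × 153 = 329 mm (≥ 317 mm).
Going = (15 − 1) × 329 = 4606 mm.
Add landings: 4606 + 966 + 1286 = 6858 mm.

6858 mm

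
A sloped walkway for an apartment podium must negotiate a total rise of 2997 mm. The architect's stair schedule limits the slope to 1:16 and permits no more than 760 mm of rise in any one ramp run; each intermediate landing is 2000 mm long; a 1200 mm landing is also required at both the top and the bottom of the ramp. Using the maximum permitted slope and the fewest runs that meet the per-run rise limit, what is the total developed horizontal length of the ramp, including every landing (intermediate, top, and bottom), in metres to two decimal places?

At most 760 each: 2997/760 = 3.94, giving 4 ramp runs. That means 3 intermediate landings.
Ramp run (horizontal) at 1:16: 2997 × 16 = 47952 mm.
3 intermediate landings contribute 3 × 2000 = 6000 mm.
Top and bottom landings: 2 × 1200 = 2400 mm.
Total = 47952 + 6000 + 2400 = 56352 mm.
= 56.35 m.

56.35 m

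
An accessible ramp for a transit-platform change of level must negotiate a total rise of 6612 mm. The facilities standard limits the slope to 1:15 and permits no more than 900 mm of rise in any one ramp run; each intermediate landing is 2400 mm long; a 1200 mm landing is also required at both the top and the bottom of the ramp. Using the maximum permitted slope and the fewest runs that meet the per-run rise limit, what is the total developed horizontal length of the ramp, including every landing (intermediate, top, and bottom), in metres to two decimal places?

6612 / 900 = 7.347 → round up to 8 ramp runs. That means 7 intermediate landings.
Horizontal run for 6612 mm of rise at 1:15 is 6612 × 15 = 99180 mm.
Intermediate landings: 7 × 2400 = 16800 mm.
Top and bottom landings: 2 × 1200 = 2400 mm.
Total = 99180 + 16800 + 2400 = 118380 mm.
= 118.38 m.

118.38 m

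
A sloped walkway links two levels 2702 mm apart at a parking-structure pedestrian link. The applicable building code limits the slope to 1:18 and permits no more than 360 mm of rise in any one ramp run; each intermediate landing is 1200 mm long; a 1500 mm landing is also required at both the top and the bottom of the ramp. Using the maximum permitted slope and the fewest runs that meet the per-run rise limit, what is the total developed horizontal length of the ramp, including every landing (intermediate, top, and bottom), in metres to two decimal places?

60.04 m

2702 / 360 = 7.51, so 8 ramp runs are needed. That means 7 intermediate landings.
Ramp run (horizontal) at 1:18: 2702 × 18 = 48636 mm.
7 intermediate landings contribute 7 × 1200 = 8400 mm.
Top and bottom landings: 2 × 1500 = 3000 mm.
Total = 48636 + 8400 + 3000 = 60036 mm.
= 60.04 m.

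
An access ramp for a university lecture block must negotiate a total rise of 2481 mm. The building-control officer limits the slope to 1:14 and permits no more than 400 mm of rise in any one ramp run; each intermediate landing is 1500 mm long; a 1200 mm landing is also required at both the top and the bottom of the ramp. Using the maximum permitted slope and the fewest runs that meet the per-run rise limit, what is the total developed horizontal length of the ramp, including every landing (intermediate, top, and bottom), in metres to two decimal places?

At most 400 each: 2481/400 = 6.20, giving 7 ramp runs. That means 6 intermediate landings.
Ramp run (horizontal) at 1:14: 2481 × 14 = 34734 mm.
Intermediate landings: 6 × 1500 = 9000 mm.
Top and bottom landings: 2 × 1200 = 2400 mm.
Total = 34734 + 9000 + 2400 = 46134 mm.
= 46.13 m.

46.13 m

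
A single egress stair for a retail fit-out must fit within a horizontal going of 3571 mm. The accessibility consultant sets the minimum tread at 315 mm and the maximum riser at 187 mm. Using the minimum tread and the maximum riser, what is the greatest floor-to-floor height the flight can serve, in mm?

2244 mm

3571 / 315 = 11.34, so 11 treads fit.
Risers = treads + 1 = 12.
Maximum height = 12 × 187 = 2244 mm.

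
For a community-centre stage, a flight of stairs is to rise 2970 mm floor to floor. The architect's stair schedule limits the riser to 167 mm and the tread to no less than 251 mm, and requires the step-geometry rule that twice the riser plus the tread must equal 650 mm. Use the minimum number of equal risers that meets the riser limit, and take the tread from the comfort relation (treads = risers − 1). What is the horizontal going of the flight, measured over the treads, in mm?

2970 / 167 = 17.784 → round up to 18 risers.
R = 2970 ÷ 18 = 165 mm.
From 2R + T = 650: T = 650 − 330 = 320 mm.
Going = (18 − 1) × 320 = 5440 mm.

5440 mm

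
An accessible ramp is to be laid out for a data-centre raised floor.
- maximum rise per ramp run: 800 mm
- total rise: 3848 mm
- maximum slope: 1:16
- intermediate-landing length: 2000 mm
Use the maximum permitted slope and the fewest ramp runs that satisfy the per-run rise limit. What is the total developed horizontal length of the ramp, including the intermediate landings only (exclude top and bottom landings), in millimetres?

At most 800 each: 3848/800 = 4.81, giving 5 ramp runs. That means 4 intermediate landings.
Horizontal run for 3848 mm of rise at 1:16 is 3848 × 16 = 61568 mm.
4 intermediate landings contribute 4 × 2000 = 8000 mm.
Total developed length = 61568 + 8000 = 69568 mm.

69568 mm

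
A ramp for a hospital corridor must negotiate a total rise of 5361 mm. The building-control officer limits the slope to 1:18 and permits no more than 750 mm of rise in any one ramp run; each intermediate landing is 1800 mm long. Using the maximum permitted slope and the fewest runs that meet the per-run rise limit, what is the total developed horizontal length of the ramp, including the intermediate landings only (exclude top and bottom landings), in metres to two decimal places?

109.10 m

5361 / 750 = 7.15, so 8 ramp runs are needed. That means 7 intermediate landings.
Ramp run (horizontal) at 1:18: 5361 × 18 = 96498 mm.
7 intermediate landings contribute 7 × 1800 = 12600 mm.
Developed length = 96498 + 12600 = 109098 mm.
= 109.10 m.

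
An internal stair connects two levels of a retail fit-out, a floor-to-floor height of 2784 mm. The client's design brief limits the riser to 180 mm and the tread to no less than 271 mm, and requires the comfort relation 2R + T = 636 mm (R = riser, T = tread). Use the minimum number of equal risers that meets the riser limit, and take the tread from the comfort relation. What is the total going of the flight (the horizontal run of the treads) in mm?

2784 / 180 = 15.467 → round up to 16 risers.
Each riser is 2784/16 = 174 mm (≤ 180 mm).
T = 636 − 2·174 = 288 mm, which satisfies the 271 mm minimum.
16 risers give 15 treads; going = 15 × 288 = 4320 mm.

4320 mm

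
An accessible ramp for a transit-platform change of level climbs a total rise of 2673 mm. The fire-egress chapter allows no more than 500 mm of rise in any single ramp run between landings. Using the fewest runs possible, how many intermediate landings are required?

5 intermediate landings

2673 / 500 = 5.35, so 6 ramp runs are needed.
6 runs are separated by 5 intermediate landings.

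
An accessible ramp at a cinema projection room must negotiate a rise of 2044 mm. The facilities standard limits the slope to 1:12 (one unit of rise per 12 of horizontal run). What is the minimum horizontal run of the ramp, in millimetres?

24528 mm

Run = rise × 12 = 2044 × 12 = 24528 mm.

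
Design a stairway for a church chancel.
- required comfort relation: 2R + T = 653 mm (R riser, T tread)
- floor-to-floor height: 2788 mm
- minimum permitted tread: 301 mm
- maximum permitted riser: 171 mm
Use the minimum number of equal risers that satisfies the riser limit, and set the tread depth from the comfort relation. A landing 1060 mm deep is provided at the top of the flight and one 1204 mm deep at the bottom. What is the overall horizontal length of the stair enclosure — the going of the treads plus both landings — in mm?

At most 171 each: 2788/171 = 16.30, giving 17 risers.
Each riser is 2788/17 = 164 mm (≤ 171 mm).
From 2R + T = 653: T = 653 − 328 = 325 mm.
Treads = 17 − 1 = 16; going = 16 × 325 = 5200 mm.
Enclosure = 5200 + 1060 + 1204 = 7464 mm.

7464 mm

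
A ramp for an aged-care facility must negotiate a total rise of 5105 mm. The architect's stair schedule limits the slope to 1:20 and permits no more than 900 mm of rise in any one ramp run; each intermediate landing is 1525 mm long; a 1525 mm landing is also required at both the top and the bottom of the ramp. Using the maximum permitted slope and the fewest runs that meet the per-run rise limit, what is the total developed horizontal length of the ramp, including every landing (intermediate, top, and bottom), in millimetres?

5105 / 900 = 5.672 → round up to 6 ramp runs. That means 5 intermediate landings.
Ramp run (horizontal) at 1:20: 5105 × 20 = 102100 mm.
Intermediate landings: 5 × 1525 = 7625 mm.
Top and bottom landings: 2 × 1525 = 3050 mm.
Total = 102100 + 7625 + 3050 = 112775 mm.

112775 mm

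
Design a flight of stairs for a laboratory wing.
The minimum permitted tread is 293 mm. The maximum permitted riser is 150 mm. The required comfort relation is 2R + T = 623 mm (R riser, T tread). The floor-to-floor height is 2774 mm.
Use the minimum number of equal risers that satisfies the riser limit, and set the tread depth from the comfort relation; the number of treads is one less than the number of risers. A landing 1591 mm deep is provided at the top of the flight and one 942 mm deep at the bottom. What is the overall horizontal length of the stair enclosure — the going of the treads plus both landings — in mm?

2774 / 150 = 18.493 → round up to 19 risers.
Each riser is 2774/19 = 146 mm (≤ 150 mm).
T = 623 − 2·146 = 331 mm, which satisfies the 293 mm minimum.
19 risers give 18 treads; going = 18 × 331 = 5958 mm.
Enclosure = 5958 + 1591 + 942 = 8491 mm.

8491 mm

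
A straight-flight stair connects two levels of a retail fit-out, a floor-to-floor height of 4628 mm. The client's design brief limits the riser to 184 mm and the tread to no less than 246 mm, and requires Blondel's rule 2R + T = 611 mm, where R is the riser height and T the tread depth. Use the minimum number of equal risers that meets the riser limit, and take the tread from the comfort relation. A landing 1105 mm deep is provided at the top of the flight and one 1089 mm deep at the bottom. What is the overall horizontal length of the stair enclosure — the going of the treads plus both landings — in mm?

4628 / 184 = 25.15, so 26 risers are needed.
Riser R = 4628 / 26 = 178 mm, within the 184 mm limit.
Tread T = 611 − 2 × 178 = 255 mm (≥ 246 mm).
Going = (26 − 1) × 255 = 6375 mm.
Add landings: 6375 + 1105 + 1089 = 8569 mm.

8569 mm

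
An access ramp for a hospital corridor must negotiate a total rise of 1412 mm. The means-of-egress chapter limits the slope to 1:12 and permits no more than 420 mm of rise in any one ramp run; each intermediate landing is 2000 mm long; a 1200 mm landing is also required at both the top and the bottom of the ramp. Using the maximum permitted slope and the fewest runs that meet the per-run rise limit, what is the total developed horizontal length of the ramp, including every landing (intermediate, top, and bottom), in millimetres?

25344 mm

1412 / 420 = 3.362 → round up to 4 ramp runs. That means 3 intermediate landings.
Horizontal run for 1412 mm of rise at 1:12 is 1412 × 12 = 16944 mm.
3 intermediate landings contribute 3 × 2000 = 6000 mm.
Top and bottom landings: 2 × 1200 = 2400 mm.
Total = 16944 + 6000 + 2400 = 25344 mm.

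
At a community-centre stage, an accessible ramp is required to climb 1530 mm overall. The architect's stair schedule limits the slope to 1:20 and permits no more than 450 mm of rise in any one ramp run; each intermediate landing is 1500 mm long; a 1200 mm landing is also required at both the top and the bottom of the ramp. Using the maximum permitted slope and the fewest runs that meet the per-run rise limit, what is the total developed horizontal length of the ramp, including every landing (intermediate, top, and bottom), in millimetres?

1530 / 450 = 3.40, so 4 ramp runs are needed. That means 3 intermediate landings.
Horizontal run for 1530 mm of rise at 1:20 is 1530 × 20 = 30600 mm.
Intermediate landings: 3 × 1500 = 4500 mm.
Top and bottom landings: 2 × 1200 = 2400 mm.
Total = 30600 + 4500 + 2400 = 37500 mm.

37500 mm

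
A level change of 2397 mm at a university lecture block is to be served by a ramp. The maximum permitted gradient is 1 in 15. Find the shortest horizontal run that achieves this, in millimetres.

35955 mm

At 1:15 the run is 15 × 2397 = 35955 mm.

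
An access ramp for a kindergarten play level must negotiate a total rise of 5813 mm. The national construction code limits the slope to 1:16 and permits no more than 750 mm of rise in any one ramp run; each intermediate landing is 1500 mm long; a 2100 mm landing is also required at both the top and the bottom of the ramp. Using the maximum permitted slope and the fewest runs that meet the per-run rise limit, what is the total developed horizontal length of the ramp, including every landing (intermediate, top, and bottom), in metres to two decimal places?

5813 / 750 = 7.75, so 8 ramp runs are needed. That means 7 intermediate landings.
Ramp run (horizontal) at 1:16: 5813 × 16 = 93008 mm.
7 intermediate landings contribute 7 × 1500 = 10500 mm.
Top and bottom landings: 2 × 2100 = 4200 mm.
Total = 93008 + 10500 + 4200 = 107708 mm.
= 107.71 m.

107.71 m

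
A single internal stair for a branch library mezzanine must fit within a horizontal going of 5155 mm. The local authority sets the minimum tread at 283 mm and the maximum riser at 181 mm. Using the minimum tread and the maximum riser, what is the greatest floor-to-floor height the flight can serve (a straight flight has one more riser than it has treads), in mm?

Treads that fit: ⌊5155 / 283⌋ = 18.
Risers = treads + 1 = 19.
Maximum height = 19 × 181 = 3439 mm.

3439 mm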